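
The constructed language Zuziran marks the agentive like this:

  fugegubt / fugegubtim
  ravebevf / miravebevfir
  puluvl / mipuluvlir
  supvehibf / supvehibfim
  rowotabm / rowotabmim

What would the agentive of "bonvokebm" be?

bonvokebmim

ravebevf and supvehibf both end in -f yet inflect differently (miravebevfir, supvehibfim), so the final letter is not what conditions the rule; the second-to-last letter is.
"bonvokebm" has second-to-last letter 'b'. The stems whose second-to-last letter is 'b' (supvehibf → supvehibfim, fugegubt → fugegubtim, rowotabm → rowotabmim) add -im.
The other pattern: stems whose second-to-last letter is 'v' add mi- … -ir around the stem.
So bonvokebm → bonvokebmim.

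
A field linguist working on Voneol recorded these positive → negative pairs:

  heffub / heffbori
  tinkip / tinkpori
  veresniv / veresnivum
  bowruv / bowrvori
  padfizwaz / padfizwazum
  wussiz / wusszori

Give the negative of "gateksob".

veresniv and bowruv both end in -v yet inflect differently (veresnivum, bowrvori), so the final letter is not what conditions the rule; the number of vowels is.
"gateksob" has 3 vowels. The stems with 3 vowels (padfizwaz → padfizwazum, veresniv → veresnivum) add -um.
So gateksob → gateksobum.

gateksobum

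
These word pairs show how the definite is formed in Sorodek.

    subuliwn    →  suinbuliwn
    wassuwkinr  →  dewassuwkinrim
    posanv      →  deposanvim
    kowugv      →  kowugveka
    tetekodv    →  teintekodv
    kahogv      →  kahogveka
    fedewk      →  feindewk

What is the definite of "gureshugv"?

gureshugveka

"gureshugv" has second-to-last letter 'g'. The stems whose second-to-last letter is 'g' (kahogv → kahogveka, kowugv → kowugveka) add -eka.
The other patterns: stems whose second-to-last letter is 'n' add de- … -im around the stem; stems whose second-to-last letter is 'd' or 'w' insert -in- after the first vowel.
So gureshugv → gureshugveka.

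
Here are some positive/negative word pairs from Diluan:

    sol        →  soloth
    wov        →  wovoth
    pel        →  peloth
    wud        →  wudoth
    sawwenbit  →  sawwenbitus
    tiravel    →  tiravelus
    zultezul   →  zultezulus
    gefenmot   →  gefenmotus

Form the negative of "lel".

leloth

"lel" has 1 vowel. The stems with 1 vowel (sol → soloth, wov → wovoth, pel → peloth) add -oth.
So lel → leloth.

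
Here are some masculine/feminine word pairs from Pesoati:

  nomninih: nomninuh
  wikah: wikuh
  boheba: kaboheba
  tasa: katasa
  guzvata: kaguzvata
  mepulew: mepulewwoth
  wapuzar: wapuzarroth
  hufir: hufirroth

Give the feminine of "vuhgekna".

kavuhgekna

wikah and boheba both have last vowel 'a' yet inflect differently (wikuh, kaboheba), so the last vowel is not what conditions the rule; the final letter is.
"vuhgekna" ends in -a. The stems ending in -a (boheba → kaboheba, tasa → katasa, guzvata → kaguzvata) add the prefix ka-.
So vuhgekna → kavuhgekna.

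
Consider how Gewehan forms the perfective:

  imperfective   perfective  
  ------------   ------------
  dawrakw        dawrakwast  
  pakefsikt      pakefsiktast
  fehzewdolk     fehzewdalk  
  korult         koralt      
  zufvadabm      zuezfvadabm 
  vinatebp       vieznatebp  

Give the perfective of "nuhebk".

nuezhebk

pakefsikt and korult both end in -t yet inflect differently (pakefsiktast, koralt), so the final letter is not what conditions the rule; the second-to-last letter is.
"nuhebk" has second-to-last letter 'b'. The stems whose second-to-last letter is 'b' (zufvadabm → zuezfvadabm, vinatebp → vieznatebp) insert -ez- after the first vowel.
So nuhebk → nuezhebk.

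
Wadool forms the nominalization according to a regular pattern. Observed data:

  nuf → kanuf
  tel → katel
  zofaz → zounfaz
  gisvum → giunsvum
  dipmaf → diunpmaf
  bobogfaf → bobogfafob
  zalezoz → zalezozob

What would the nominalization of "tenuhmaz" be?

tenuhmazob

nuf and dipmaf both end in -f yet inflect differently (kanuf, diunpmaf), so the final letter is not what conditions the rule; the number of vowels is.
"tenuhmaz" has 3 vowels. The stems with 3 vowels (bobogfaf → bobogfafob, zalezoz → zalezozob) add -ob.
So tenuhmaz → tenuhmazob.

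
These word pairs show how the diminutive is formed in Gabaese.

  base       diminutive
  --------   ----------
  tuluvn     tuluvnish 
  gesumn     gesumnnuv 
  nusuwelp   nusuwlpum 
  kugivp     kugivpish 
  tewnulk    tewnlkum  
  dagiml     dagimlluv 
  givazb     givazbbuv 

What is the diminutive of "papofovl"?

papofovlish

"papofovl" has second-to-last letter 'v'. The stems whose second-to-last letter is 'v' (kugivp → kugivpish, tuluvn → tuluvnish) add -ish.
So papofovl → papofovlish.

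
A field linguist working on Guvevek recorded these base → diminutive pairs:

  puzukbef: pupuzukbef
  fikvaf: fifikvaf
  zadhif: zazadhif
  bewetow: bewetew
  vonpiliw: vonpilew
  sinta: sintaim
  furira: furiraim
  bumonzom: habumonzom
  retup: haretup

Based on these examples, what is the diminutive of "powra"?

"powra" ends in -a. The stems ending in -a (sinta → sintaim, furira → furiraim) add -im.
The other patterns: stems ending in -f repeat the first consonant+vowel as a prefix; stems ending in -w change the last vowel to 'e'; stems ending in -m or -p add the prefix ha-.
So powra → powraim.

powraim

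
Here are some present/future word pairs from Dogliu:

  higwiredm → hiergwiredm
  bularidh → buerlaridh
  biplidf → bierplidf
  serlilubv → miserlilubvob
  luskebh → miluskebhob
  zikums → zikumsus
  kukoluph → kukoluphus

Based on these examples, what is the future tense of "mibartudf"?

bularidh and luskebh both end in -h yet inflect differently (buerlaridh, miluskebhob), so the final letter is not what conditions the rule; the second-to-last letter is.
"mibartudf" has second-to-last letter 'd'. The stems whose second-to-last letter is 'd' (higwiredm → hiergwiredm, bularidh → buerlaridh, biplidf → bierplidf) insert -er- after the first vowel.
So mibartudf → mierbartudf.

mierbartudf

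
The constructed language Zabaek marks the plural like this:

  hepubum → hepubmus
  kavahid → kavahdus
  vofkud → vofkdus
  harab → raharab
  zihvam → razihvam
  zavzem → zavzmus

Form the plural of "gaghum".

gaghmus

zihvam and zavzem both end in -m yet inflect differently (razihvam, zavzmus), so the final letter is not what conditions the rule; the last vowel is.
"gaghum" has last vowel 'u'. The stems whose last vowel is 'u' (vofkud → vofkdus, hepubum → hepubmus) delete the last vowel and add -us.
The other pattern: stems whose last vowel is 'a' add the prefix ra-.
So gaghum → gaghmus.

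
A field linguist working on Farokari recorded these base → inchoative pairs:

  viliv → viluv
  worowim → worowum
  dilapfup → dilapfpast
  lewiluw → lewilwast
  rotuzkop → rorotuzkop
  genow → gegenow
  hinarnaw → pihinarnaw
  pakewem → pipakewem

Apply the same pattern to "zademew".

dilapfup and rotuzkop both end in -p yet inflect differently (dilapfpast, rorotuzkop), so the final letter is not what conditions the rule; the last vowel is.
"zademew" has last vowel 'e'. The one such stem in the data (pakewem → pipakewem) adds the prefix pi-, so the same rule applies.
So zademew → pizademew.

pizademew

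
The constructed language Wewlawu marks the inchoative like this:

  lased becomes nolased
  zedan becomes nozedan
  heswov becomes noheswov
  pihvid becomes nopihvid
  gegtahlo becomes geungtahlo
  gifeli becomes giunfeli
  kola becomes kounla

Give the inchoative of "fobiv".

"fobiv" ends in a consonant. The stems ending in a consonant (lased → nolased, zedan → nozedan, heswov → noheswov) add the prefix no-.
So fobiv → nofobiv.

nofobiv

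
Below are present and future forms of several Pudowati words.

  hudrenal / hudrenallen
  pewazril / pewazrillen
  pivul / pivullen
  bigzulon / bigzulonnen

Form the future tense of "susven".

Every pair shown (hudrenal → hudrenallen, pewazril → pewazrillen, pivul → pivullen, …) follows the same rule: double the final consonant and add -en.
So susven → susvennen.

susvennen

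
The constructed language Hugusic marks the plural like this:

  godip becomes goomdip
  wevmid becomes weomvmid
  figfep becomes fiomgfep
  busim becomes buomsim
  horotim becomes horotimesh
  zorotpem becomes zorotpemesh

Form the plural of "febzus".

feombzus

busim and horotim both end in -m yet inflect differently (buomsim, horotimesh), so the final letter is not what conditions the rule; the number of vowels is.
"febzus" has 2 vowels. The stems with 2 vowels (godip → goomdip, wevmid → weomvmid, figfep → fiomgfep) insert -om- after the first vowel.
The other pattern: stems with 3 vowels add -esh.
So febzus → feombzus.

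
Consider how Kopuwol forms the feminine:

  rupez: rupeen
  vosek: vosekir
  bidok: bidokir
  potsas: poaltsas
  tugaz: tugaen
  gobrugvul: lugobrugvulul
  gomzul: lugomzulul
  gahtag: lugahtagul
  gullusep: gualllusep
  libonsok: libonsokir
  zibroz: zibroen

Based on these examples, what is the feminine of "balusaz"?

"balusaz" ends in -z. The stems ending in -z (zibroz → zibroen, rupez → rupeen, tugaz → tugaen) drop the final letter and add -en.
The other patterns: stems ending in -g or -l add lu- … -ul around the stem; stems ending in -k add -ir; stems ending in -p or -s insert -al- after the first vowel.
So balusaz → balusaen.

balusaen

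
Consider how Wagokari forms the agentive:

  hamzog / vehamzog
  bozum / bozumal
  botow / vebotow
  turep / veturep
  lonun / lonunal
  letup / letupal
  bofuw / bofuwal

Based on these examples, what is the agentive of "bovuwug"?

bovuwugal

letup and turep both end in -p yet inflect differently (letupal, veturep), so the final letter is not what conditions the rule; the last vowel is.
"bovuwug" has last vowel 'u'. The stems whose last vowel is 'u' (letup → letupal, bozum → bozumal, lonun → lonunal) add -al.
So bovuwug → bovuwugal.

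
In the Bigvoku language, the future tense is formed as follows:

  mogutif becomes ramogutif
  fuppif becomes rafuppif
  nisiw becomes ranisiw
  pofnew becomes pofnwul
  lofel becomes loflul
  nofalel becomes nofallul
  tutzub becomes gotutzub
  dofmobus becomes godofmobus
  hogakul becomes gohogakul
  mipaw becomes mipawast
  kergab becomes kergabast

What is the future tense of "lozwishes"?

"lozwishes" has last vowel 'e'. The stems whose last vowel is 'e' (pofnew → pofnwul, lofel → loflul, nofalel → nofallul) delete the last vowel and add -ul.
The other patterns: stems whose last vowel is 'i' add the prefix ra-; stems whose last vowel is 'u' add the prefix go-; stems whose last vowel is 'a' add -ast.
So lozwishes → lozwishsul.

lozwishsul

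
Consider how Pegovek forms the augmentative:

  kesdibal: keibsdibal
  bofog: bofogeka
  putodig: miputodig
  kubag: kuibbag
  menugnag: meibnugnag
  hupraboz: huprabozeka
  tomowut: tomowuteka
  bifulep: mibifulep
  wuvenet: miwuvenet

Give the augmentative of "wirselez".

miwirselez

"wirselez" has last vowel 'e'. The stems whose last vowel is 'e' (bifulep → mibifulep, wuvenet → miwuvenet) add the prefix mi-.
So wirselez → miwirselez.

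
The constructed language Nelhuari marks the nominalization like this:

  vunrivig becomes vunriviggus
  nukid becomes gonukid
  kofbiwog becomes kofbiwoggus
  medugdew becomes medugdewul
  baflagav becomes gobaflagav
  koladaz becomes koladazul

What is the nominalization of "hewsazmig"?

hewsazmiggus

koladaz and baflagav both have last vowel 'a' yet inflect differently (koladazul, gobaflagav), so the last vowel is not what conditions the rule; the final letter is.
"hewsazmig" ends in -g. The stems ending in -g (kofbiwog → kofbiwoggus, vunrivig → vunriviggus) double the final consonant and add -us.
The other patterns: stems ending in -w or -z add -ul; stems ending in -d or -v add the prefix go-.
So hewsazmig → hewsazmiggus.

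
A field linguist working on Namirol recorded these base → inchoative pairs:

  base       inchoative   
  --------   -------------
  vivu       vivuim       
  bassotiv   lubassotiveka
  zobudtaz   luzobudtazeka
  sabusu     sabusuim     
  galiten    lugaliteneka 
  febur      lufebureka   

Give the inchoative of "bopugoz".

lubopugozeka

vivu and febur both have last vowel 'u' yet inflect differently (vivuim, lufebureka), so the last vowel is not what conditions the rule; whether the stem ends in a vowel or a consonant is.
"bopugoz" ends in a consonant. The stems ending in a consonant (zobudtaz → luzobudtazeka, febur → lufebureka, bassotiv → lubassotiveka) add lu- … -eka around the stem.
So bopugoz → lubopugozeka.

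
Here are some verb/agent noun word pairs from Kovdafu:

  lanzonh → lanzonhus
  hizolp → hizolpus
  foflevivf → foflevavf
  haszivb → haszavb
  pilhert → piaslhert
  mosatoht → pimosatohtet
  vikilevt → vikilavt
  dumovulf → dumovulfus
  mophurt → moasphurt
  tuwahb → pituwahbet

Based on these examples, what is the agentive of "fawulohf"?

"fawulohf" has second-to-last letter 'h'. The stems whose second-to-last letter is 'h' (mosatoht → pimosatohtet, tuwahb → pituwahbet) add pi- … -et around the stem.
The other patterns: stems whose second-to-last letter is 'r' insert -as- after the first vowel; stems whose second-to-last letter is 'l' or 'n' add -us; stems whose second-to-last letter is 'v' change the last vowel to 'a'.
So fawulohf → pifawulohfet.

pifawulohfet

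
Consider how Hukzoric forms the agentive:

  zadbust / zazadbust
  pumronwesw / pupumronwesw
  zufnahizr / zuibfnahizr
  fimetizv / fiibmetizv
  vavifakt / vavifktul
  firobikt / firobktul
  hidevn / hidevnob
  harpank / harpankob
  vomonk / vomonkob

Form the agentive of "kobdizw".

zadbust and vavifakt both end in -t yet inflect differently (zazadbust, vavifktul), so the final letter is not what conditions the rule; the second-to-last letter is.
"kobdizw" has second-to-last letter 'z'. The stems whose second-to-last letter is 'z' (zufnahizr → zuibfnahizr, fimetizv → fiibmetizv) insert -ib- after the first vowel.
The other patterns: stems whose second-to-last letter is 's' repeat the first consonant+vowel as a prefix; stems whose second-to-last letter is 'k' delete the last vowel and add -ul; stems whose second-to-last letter is 'n' or 'v' add -ob.
So kobdizw → koibbdizw.

koibbdizw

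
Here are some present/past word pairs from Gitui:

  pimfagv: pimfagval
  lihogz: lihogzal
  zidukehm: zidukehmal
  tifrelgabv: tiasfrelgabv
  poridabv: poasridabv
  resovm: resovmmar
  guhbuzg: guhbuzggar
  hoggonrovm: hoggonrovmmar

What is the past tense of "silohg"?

silohgal

"silohg" has second-to-last letter 'h'. The one such stem in the data (zidukehm → zidukehmal) adds -al, so the same rule applies.
The other patterns: stems whose second-to-last letter is 'b' insert -as- after the first vowel; stems whose second-to-last letter is 'v' or 'z' double the final consonant and add -ar.
So silohg → silohgal.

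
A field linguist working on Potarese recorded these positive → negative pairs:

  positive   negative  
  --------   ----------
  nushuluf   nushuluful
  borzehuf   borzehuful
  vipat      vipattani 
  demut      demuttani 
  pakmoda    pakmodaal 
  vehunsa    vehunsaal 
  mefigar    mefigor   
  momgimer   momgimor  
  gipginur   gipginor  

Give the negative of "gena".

nushuluf and demut both have last vowel 'u' yet inflect differently (nushuluful, demuttani), so the last vowel is not what conditions the rule; the final letter is.
"gena" ends in -a. The stems ending in -a (pakmoda → pakmodaal, vehunsa → vehunsaal) add -al.
The other patterns: stems ending in -f add -ul; stems ending in -t double the final consonant and add -ani; stems ending in -r change the last vowel to 'o'.
So gena → genaal.

genaal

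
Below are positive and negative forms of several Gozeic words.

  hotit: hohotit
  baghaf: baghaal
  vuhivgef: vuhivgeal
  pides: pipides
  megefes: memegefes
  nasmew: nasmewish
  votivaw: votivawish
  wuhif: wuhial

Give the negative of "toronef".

"toronef" ends in -f. The stems ending in -f (vuhivgef → vuhivgeal, baghaf → baghaal, wuhif → wuhial) drop the final letter and add -al.
The other patterns: stems ending in -w add -ish; stems ending in -s or -t repeat the first consonant+vowel as a prefix.
So toronef → toroneal.

toroneal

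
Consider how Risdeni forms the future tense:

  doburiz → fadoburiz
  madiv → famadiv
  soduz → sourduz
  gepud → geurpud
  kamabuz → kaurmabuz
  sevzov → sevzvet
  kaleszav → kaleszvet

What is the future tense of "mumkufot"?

"mumkufot" has last vowel 'o'. The one such stem in the data (sevzov → sevzvet) deletes the last vowel and adds -et (as does kaleszav), so the same rule applies.
The other patterns: stems whose last vowel is 'i' add the prefix fa-; stems whose last vowel is 'u' insert -ur- after the first vowel.
So mumkufot → mumkuftet.

mumkuftet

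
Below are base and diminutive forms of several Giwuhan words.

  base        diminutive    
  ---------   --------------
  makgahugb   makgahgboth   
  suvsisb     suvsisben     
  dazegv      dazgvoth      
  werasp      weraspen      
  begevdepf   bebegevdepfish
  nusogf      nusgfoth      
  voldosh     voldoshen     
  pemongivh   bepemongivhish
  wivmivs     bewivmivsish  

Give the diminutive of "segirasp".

makgahugb and suvsisb both end in -b yet inflect differently (makgahgboth, suvsisben), so the final letter is not what conditions the rule; the second-to-last letter is.
"segirasp" has second-to-last letter 's'. The stems whose second-to-last letter is 's' (suvsisb → suvsisben, werasp → weraspen, voldosh → voldoshen) add -en.
So segirasp → segiraspen.

segiraspen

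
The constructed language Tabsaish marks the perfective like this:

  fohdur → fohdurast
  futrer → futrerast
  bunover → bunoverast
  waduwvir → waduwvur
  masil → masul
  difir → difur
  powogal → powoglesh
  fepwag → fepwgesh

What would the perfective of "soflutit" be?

soflutut

"soflutit" has last vowel 'i'. The stems whose last vowel is 'i' (waduwvir → waduwvur, masil → masul, difir → difur) change the last vowel to 'u'.
So soflutit → soflutut.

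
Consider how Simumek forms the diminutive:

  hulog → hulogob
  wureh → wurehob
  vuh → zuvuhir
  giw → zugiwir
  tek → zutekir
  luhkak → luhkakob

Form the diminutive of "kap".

zukapir

"kap" has 1 vowel. The stems with 1 vowel (vuh → zuvuhir, tek → zutekir, giw → zugiwir) add zu- … -ir around the stem.
So kap → zukapir.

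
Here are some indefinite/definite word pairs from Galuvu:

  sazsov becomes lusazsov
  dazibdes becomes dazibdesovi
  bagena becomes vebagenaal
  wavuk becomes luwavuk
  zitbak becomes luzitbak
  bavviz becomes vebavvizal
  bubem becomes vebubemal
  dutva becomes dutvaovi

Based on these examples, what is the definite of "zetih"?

"zetih" begins with z-. The one such stem in the data (zitbak → luzitbak) adds the prefix lu-, so the same rule applies.
The other patterns: stems beginning with d- add -ovi; stems beginning with b- add ve- … -al around the stem.
So zetih → luzetih.

luzetih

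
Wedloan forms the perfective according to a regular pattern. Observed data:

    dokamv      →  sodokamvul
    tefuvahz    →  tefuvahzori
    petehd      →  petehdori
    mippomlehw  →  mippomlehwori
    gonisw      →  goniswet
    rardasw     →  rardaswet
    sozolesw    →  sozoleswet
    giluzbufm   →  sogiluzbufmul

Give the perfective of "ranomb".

mippomlehw and gonisw both end in -w yet inflect differently (mippomlehwori, goniswet), so the final letter is not what conditions the rule; the second-to-last letter is.
"ranomb" has second-to-last letter 'm'. The one such stem in the data (dokamv → sodokamvul) adds so- … -ul around the stem, so the same rule applies.
So ranomb → soranombul.

soranombul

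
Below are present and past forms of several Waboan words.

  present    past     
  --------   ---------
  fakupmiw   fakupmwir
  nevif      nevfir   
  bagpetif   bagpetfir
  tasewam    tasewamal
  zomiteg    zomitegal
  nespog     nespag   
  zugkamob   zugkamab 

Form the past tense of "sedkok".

zomiteg and nespog both end in -g yet inflect differently (zomitegal, nespag), so the final letter is not what conditions the rule; the last vowel is.
"sedkok" has last vowel 'o'. The stems whose last vowel is 'o' (nespog → nespag, zugkamob → zugkamab) change the last vowel to 'a'.
The other patterns: stems whose last vowel is 'i' delete the last vowel and add -ir; stems whose last vowel is 'a' or 'e' add -al.
So sedkok → sedkak.

sedkak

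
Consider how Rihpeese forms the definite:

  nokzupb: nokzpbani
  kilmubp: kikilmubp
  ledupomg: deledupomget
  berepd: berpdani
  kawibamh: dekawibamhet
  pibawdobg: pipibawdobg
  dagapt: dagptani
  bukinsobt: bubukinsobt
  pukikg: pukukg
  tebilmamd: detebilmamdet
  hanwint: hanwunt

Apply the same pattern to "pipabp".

pipipabp

ledupomg and pibawdobg both end in -g yet inflect differently (deledupomget, pipibawdobg), so the final letter is not what conditions the rule; the second-to-last letter is.
"pipabp" has second-to-last letter 'b'. The stems whose second-to-last letter is 'b' (pibawdobg → pipibawdobg, bukinsobt → bubukinsobt, kilmubp → kikilmubp) repeat the first consonant+vowel as a prefix.
The other patterns: stems whose second-to-last letter is 'm' add de- … -et around the stem; stems whose second-to-last letter is 'p' delete the last vowel and add -ani; stems whose second-to-last letter is 'k' or 'n' change the last vowel to 'u'.
So pipabp → pipipabp.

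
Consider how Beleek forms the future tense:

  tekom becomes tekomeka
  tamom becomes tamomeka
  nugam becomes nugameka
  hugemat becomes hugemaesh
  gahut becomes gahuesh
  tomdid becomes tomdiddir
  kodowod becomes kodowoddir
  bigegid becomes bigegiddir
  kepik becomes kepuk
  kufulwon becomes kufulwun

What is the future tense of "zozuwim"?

"zozuwim" ends in -m. The stems ending in -m (tekom → tekomeka, tamom → tamomeka, nugam → nugameka) add -eka.
The other patterns: stems ending in -t drop the final letter and add -esh; stems ending in -d double the final consonant and add -ir; stems ending in -k or -n change the last vowel to 'u'.
So zozuwim → zozuwimeka.

zozuwimeka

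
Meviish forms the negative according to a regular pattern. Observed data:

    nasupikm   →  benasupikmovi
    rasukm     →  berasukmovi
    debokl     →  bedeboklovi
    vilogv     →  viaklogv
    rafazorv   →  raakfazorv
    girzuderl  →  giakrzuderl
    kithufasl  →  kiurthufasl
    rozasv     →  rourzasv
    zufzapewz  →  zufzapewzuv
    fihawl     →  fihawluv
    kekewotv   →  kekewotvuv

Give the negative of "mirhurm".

miakrhurm

debokl and girzuderl both end in -l yet inflect differently (bedeboklovi, giakrzuderl), so the final letter is not what conditions the rule; the second-to-last letter is.
"mirhurm" has second-to-last letter 'r'. The stems whose second-to-last letter is 'r' (rafazorv → raakfazorv, girzuderl → giakrzuderl) insert -ak- after the first vowel.
The other patterns: stems whose second-to-last letter is 'k' add be- … -ovi around the stem; stems whose second-to-last letter is 's' insert -ur- after the first vowel; stems whose second-to-last letter is 't' or 'w' add -uv.
So mirhurm → miakrhurm.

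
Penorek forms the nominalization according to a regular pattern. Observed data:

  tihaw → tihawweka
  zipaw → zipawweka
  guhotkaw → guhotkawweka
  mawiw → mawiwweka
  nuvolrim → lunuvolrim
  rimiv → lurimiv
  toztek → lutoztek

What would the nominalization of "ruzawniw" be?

mawiw and nuvolrim both have last vowel 'i' yet inflect differently (mawiwweka, lunuvolrim), so the last vowel is not what conditions the rule; the final letter is.
"ruzawniw" ends in -w. The stems ending in -w (tihaw → tihawweka, zipaw → zipawweka, guhotkaw → guhotkawweka) double the final consonant and add -eka.
The other pattern: stems ending in -k, -m or -v add the prefix lu-.
So ruzawniw → ruzawniwweka.

ruzawniwweka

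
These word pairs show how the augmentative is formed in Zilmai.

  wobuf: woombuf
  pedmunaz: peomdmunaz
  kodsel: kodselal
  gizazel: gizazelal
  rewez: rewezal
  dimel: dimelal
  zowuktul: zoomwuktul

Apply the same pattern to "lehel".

dimel and zowuktul both end in -l yet inflect differently (dimelal, zoomwuktul), so the final letter is not what conditions the rule; the last vowel is.
"lehel" has last vowel 'e'. The stems whose last vowel is 'e' (dimel → dimelal, rewez → rewezal, gizazel → gizazelal) add -al.
So lehel → lehelal.

lehelal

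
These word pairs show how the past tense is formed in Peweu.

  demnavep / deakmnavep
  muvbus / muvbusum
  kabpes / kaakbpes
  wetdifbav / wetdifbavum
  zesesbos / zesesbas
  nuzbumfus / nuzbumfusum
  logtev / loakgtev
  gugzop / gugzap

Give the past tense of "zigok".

zigak

zesesbos and nuzbumfus both end in -s yet inflect differently (zesesbas, nuzbumfusum), so the final letter is not what conditions the rule; the last vowel is.
"zigok" has last vowel 'o'. The stems whose last vowel is 'o' (gugzop → gugzap, zesesbos → zesesbas) change the last vowel to 'a'.
So zigok → zigak.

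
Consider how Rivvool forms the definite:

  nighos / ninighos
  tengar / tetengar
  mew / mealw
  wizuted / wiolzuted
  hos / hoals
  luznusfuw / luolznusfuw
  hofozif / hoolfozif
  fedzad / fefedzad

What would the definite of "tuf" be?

hos and nighos both end in -s yet inflect differently (hoals, ninighos), so the final letter is not what conditions the rule; the number of vowels is.
"tuf" has 1 vowel. The stems with 1 vowel (hos → hoals, mew → mealw) insert -al- after the first vowel.
The other patterns: stems with 2 vowels repeat the first consonant+vowel as a prefix; stems with 3 vowels insert -ol- after the first vowel.
So tuf → tualf.

tualf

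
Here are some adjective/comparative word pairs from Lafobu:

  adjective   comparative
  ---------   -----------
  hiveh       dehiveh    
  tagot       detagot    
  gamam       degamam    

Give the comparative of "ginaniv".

Every pair shown (hiveh → dehiveh, tagot → detagot, gamam → degamam) follows the same rule: add the prefix de-.
So ginaniv → deginaniv.

deginaniv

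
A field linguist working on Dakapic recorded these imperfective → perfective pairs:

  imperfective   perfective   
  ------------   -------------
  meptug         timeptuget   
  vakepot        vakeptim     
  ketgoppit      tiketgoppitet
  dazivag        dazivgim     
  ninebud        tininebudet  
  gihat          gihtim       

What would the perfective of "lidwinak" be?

vakepot and ketgoppit both end in -t yet inflect differently (vakeptim, tiketgoppitet), so the final letter is not what conditions the rule; the last vowel is.
"lidwinak" has last vowel 'a'. The stems whose last vowel is 'a' (gihat → gihtim, dazivag → dazivgim) delete the last vowel and add -im.
The other pattern: stems whose last vowel is 'i' or 'u' add ti- … -et around the stem.
So lidwinak → lidwinkim.

lidwinkim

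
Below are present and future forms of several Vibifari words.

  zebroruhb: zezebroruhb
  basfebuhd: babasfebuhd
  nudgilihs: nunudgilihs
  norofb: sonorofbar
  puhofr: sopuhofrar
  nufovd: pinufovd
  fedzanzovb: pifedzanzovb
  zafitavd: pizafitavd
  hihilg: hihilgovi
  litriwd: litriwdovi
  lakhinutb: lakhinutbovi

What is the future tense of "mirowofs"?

"mirowofs" has second-to-last letter 'f'. The stems whose second-to-last letter is 'f' (norofb → sonorofbar, puhofr → sopuhofrar) add so- … -ar around the stem.
The other patterns: stems whose second-to-last letter is 'h' repeat the first consonant+vowel as a prefix; stems whose second-to-last letter is 'v' add the prefix pi-; stems whose second-to-last letter is 'l', 't' or 'w' add -ovi.
So mirowofs → somirowofsar.

somirowofsar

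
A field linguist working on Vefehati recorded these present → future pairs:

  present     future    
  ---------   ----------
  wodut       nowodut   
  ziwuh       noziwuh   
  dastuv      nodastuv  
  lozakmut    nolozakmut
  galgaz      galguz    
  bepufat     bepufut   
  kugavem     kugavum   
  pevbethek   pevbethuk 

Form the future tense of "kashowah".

kashowuh

"kashowah" has last vowel 'a'. The stems whose last vowel is 'a' (galgaz → galguz, bepufat → bepufut) change the last vowel to 'u'.
The other pattern: stems whose last vowel is 'u' add the prefix no-.
So kashowah → kashowuh.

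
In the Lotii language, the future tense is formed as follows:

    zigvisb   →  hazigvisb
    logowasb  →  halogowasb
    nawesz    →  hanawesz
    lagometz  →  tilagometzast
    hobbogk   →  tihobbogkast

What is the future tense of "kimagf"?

tikimagfast

"kimagf" has second-to-last letter 'g'. The one such stem in the data (hobbogk → tihobbogkast) adds ti- … -ast around the stem, so the same rule applies.
So kimagf → tikimagfast.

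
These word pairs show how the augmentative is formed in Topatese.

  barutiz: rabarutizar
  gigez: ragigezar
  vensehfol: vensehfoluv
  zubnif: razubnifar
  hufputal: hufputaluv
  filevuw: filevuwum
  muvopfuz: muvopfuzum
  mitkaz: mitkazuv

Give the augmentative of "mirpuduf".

mitkaz and muvopfuz both end in -z yet inflect differently (mitkazuv, muvopfuzum), so the final letter is not what conditions the rule; the last vowel is.
"mirpuduf" has last vowel 'u'. The stems whose last vowel is 'u' (muvopfuz → muvopfuzum, filevuw → filevuwum) add -um.
The other patterns: stems whose last vowel is 'a' or 'o' add -uv; stems whose last vowel is 'e' or 'i' add ra- … -ar around the stem.
So mirpuduf → mirpudufum.

mirpudufum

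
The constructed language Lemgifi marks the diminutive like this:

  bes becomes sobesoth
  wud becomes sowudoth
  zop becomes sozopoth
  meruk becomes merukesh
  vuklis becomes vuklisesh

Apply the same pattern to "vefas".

vefasesh

bes and vuklis both end in -s yet inflect differently (sobesoth, vuklisesh), so the final letter is not what conditions the rule; the number of vowels is.
"vefas" has 2 vowels. The stems with 2 vowels (meruk → merukesh, vuklis → vuklisesh) add -esh.
So vefas → vefasesh.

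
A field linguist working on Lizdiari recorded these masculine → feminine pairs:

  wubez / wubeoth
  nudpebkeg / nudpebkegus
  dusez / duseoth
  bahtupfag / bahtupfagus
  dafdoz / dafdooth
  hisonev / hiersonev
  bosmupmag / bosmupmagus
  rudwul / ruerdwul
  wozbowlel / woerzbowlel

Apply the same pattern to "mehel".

nudpebkeg and dusez both have last vowel 'e' yet inflect differently (nudpebkegus, duseoth), so the last vowel is not what conditions the rule; the final letter is.
"mehel" ends in -l. The stems ending in -l (rudwul → ruerdwul, wozbowlel → woerzbowlel) insert -er- after the first vowel.
The other patterns: stems ending in -g add -us; stems ending in -z drop the final letter and add -oth.
So mehel → meerhel.

meerhel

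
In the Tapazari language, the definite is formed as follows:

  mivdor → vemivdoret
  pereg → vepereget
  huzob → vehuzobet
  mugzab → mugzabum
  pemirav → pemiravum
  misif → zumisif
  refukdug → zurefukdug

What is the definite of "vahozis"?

huzob and mugzab both end in -b yet inflect differently (vehuzobet, mugzabum), so the final letter is not what conditions the rule; the last vowel is.
"vahozis" has last vowel 'i'. The one such stem in the data (misif → zumisif) adds the prefix zu-, so the same rule applies.
The other patterns: stems whose last vowel is 'e' or 'o' add ve- … -et around the stem; stems whose last vowel is 'a' add -um.
So vahozis → zuvahozis.

zuvahozis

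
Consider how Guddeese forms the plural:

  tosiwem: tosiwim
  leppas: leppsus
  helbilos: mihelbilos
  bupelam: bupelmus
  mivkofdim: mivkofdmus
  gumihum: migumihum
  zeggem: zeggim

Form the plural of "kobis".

"kobis" has last vowel 'i'. The one such stem in the data (mivkofdim → mivkofdmus) deletes the last vowel and adds -us (as do bupelam, leppas), so the same rule applies.
The other patterns: stems whose last vowel is 'e' change the last vowel to 'i'; stems whose last vowel is 'o' or 'u' add the prefix mi-.
So kobis → kobsus.

kobsus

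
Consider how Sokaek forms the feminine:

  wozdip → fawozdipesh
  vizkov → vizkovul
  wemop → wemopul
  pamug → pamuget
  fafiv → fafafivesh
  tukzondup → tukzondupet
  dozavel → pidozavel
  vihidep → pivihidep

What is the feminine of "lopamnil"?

wozdip and tukzondup both end in -p yet inflect differently (fawozdipesh, tukzondupet), so the final letter is not what conditions the rule; the last vowel is.
"lopamnil" has last vowel 'i'. The stems whose last vowel is 'i' (fafiv → fafafivesh, wozdip → fawozdipesh) add fa- … -esh around the stem.
So lopamnil → falopamnilesh.

falopamnilesh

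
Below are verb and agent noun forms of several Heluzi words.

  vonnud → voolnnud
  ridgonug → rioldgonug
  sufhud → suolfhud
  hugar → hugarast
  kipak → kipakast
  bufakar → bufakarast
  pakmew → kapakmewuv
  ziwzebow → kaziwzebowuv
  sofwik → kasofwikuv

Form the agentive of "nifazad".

nifazadast

kipak and sofwik both end in -k yet inflect differently (kipakast, kasofwikuv), so the final letter is not what conditions the rule; the last vowel is.
"nifazad" has last vowel 'a'. The stems whose last vowel is 'a' (hugar → hugarast, kipak → kipakast, bufakar → bufakarast) add -ast.
The other patterns: stems whose last vowel is 'u' insert -ol- after the first vowel; stems whose last vowel is 'e', 'i' or 'o' add ka- … -uv around the stem.
So nifazad → nifazadast.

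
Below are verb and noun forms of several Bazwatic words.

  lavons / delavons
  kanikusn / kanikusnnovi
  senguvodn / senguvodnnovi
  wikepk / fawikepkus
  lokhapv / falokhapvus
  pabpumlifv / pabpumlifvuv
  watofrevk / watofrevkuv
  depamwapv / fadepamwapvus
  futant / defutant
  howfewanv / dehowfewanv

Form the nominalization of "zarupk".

lokhapv and howfewanv both end in -v yet inflect differently (falokhapvus, dehowfewanv), so the final letter is not what conditions the rule; the second-to-last letter is.
"zarupk" has second-to-last letter 'p'. The stems whose second-to-last letter is 'p' (lokhapv → falokhapvus, wikepk → fawikepkus, depamwapv → fadepamwapvus) add fa- … -us around the stem.
The other patterns: stems whose second-to-last letter is 'n' add the prefix de-; stems whose second-to-last letter is 'd' or 's' double the final consonant and add -ovi; stems whose second-to-last letter is 'f' or 'v' add -uv.
So zarupk → fazarupkus.

fazarupkus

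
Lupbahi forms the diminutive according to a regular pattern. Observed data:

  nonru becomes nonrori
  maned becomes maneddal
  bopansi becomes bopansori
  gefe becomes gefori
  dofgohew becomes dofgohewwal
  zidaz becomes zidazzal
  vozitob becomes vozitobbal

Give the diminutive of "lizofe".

"lizofe" ends in a vowel. The stems ending in a vowel (bopansi → bopansori, gefe → gefori, nonru → nonrori) drop the final letter and add -ori.
So lizofe → lizofori.

lizofori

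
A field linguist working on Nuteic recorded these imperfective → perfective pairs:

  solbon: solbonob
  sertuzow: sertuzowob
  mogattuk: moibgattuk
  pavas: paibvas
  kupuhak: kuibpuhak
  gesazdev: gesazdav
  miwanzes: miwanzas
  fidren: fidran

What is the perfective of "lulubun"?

luiblubun

pavas and miwanzes both end in -s yet inflect differently (paibvas, miwanzas), so the final letter is not what conditions the rule; the last vowel is.
"lulubun" has last vowel 'u'. The one such stem in the data (mogattuk → moibgattuk) inserts -ib- after the first vowel (as do pavas, kupuhak), so the same rule applies.
So lulubun → luiblubun.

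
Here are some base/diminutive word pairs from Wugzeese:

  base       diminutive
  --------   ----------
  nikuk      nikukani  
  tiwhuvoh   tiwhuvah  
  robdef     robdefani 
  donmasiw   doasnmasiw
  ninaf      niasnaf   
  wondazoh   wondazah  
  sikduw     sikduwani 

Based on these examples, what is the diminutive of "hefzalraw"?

"hefzalraw" has last vowel 'a'. The one such stem in the data (ninaf → niasnaf) inserts -as- after the first vowel (as does donmasiw), so the same rule applies.
The other patterns: stems whose last vowel is 'o' change the last vowel to 'a'; stems whose last vowel is 'e' or 'u' add -ani.
So hefzalraw → heasfzalraw.

heasfzalraw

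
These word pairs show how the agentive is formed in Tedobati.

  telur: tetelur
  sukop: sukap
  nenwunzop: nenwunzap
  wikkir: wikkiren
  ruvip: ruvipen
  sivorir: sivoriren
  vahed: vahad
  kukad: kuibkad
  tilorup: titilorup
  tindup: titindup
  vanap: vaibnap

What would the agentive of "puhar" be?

puibhar

ruvip and vanap both end in -p yet inflect differently (ruvipen, vaibnap), so the final letter is not what conditions the rule; the last vowel is.
"puhar" has last vowel 'a'. The stems whose last vowel is 'a' (kukad → kuibkad, vanap → vaibnap) insert -ib- after the first vowel.
The other patterns: stems whose last vowel is 'i' add -en; stems whose last vowel is 'u' repeat the first consonant+vowel as a prefix; stems whose last vowel is 'e' or 'o' change the last vowel to 'a'.
So puhar → puibhar.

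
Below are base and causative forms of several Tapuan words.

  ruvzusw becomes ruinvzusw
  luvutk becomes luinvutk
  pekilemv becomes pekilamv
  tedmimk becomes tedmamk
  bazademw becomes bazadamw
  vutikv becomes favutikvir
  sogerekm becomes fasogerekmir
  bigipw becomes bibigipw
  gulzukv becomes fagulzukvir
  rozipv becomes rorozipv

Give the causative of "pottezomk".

pottezamk

bazademw and bigipw both end in -w yet inflect differently (bazadamw, bibigipw), so the final letter is not what conditions the rule; the second-to-last letter is.
"pottezomk" has second-to-last letter 'm'. The stems whose second-to-last letter is 'm' (tedmimk → tedmamk, bazademw → bazadamw, pekilemv → pekilamv) change the last vowel to 'a'.
The other patterns: stems whose second-to-last letter is 'p' repeat the first consonant+vowel as a prefix; stems whose second-to-last letter is 'k' add fa- … -ir around the stem; stems whose second-to-last letter is 's' or 't' insert -in- after the first vowel.
So pottezomk → pottezamk.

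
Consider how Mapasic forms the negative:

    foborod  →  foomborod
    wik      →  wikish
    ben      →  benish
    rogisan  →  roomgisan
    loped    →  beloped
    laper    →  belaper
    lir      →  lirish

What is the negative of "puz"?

lir and laper both end in -r yet inflect differently (lirish, belaper), so the final letter is not what conditions the rule; the number of vowels is.
"puz" has 1 vowel. The stems with 1 vowel (wik → wikish, lir → lirish, ben → benish) add -ish.
The other patterns: stems with 2 vowels add the prefix be-; stems with 3 vowels insert -om- after the first vowel.
So puz → puzish.

puzish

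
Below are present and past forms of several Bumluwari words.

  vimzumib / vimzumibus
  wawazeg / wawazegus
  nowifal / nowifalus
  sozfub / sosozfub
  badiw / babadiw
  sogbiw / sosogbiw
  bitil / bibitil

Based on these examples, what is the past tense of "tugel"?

tutugel

vimzumib and sozfub both end in -b yet inflect differently (vimzumibus, sosozfub), so the final letter is not what conditions the rule; the number of vowels is.
"tugel" has 2 vowels. The stems with 2 vowels (sozfub → sosozfub, badiw → babadiw, sogbiw → sosogbiw) repeat the first consonant+vowel as a prefix.
So tugel → tutugel.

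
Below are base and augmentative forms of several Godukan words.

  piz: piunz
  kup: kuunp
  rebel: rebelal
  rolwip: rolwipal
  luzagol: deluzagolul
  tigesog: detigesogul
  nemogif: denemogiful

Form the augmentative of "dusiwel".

dedusiwelul

kup and rolwip both end in -p yet inflect differently (kuunp, rolwipal), so the final letter is not what conditions the rule; the number of vowels is.
"dusiwel" has 3 vowels. The stems with 3 vowels (luzagol → deluzagolul, tigesog → detigesogul, nemogif → denemogiful) add de- … -ul around the stem.
The other patterns: stems with 1 vowel insert -un- after the first vowel; stems with 2 vowels add -al.
So dusiwel → dedusiwelul.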